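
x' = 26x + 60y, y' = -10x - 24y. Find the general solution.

x(t) = 2K_1e^(-4t) + 3K_2e^(6t), y(t) = -K_1e^(-4t) - K_2e^(6t)

Coefficient matrix A = [[26, 60], [-10, -24]].
Characteristic polynomial det(A - λI) = λ^2 - 2λ - 24 = 0.
Eigenvalues λ = -4, 6.
For λ=-4: (A-λI) row 1 is [30, 60], so an eigenvector is (2, -1).
For λ=6: (A-λI) row 1 is [20, 60], so an eigenvector is (3, -1).
General solution: K_1e^(-4t)(2,-1) + K_2e^(6t)(3,-1).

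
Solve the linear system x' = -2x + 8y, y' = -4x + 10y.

Coefficient matrix A = [[-2, 8], [-4, 10]].
Characteristic polynomial det(A - λI) = λ^2 - 8λ + 12 = 0.
Eigenvalues λ = 2, 6.
For λ=2: (A-λI) row 1 is [-4, 8], so an eigenvector is (-2, -1).
For λ=6: (A-λI) row 1 is [-8, 8], so an eigenvector is (-1, -1).
General solution: c_1e^(2t)(-2,-1) + c_2e^(6t)(-1,-1).

x(t) = -2c_1e^(2t) - c_2e^(6t), y(t) = -c_1e^(2t) - c_2e^(6t)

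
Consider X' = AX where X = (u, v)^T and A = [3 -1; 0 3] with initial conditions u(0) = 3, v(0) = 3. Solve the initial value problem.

Coefficient matrix A = [[3, -1], [0, 3]].
Characteristic polynomial det(A - λI) = λ^2 - 6λ + 9 = 0.
Single eigenvalue λ = 3 with algebraic multiplicity 2.
Eigenvector v = (-1,0); generalized eigenvector w with (A-λI)w=v is (1,1).
General solution: e^(3t)[c_1·v + c_2·(t·v + w)].
Applying u(0)=3, v(0)=3 gives c_1=0, c_2=3.

u(t) = -3te^(3t) + 3e^(3t), v(t) = 3e^(3t)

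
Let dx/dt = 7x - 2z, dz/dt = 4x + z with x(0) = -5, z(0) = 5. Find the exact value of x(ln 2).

-400

A = [[7,-2],[4,1]]; eigenvalues λ = 5, 3.
Eigenvectors: (-1,-1) for λ=5, (1,2) for λ=3.
From the initial condition, c_1 = 15, c_2 = 10.
x(ln 2) = (15)(2^5)(-1) + (10)(2^3)(1) = -400.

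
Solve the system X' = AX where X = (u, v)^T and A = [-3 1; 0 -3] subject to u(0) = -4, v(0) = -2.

Coefficient matrix A = [[-3, 1], [0, -3]].
Characteristic polynomial det(A - λI) = λ^2 + 6λ + 9 = 0.
Single eigenvalue λ = -3 with algebraic multiplicity 2.
Eigenvector v = (-1,0); generalized eigenvector w with (A-λI)w=v is (2,-1).
General solution: e^(-3t)[c_1·v + c_2·(t·v + w)].
Applying u(0)=-4, v(0)=-2 gives c_1=8, c_2=2.

u(t) = -2te^(-3t) - 4e^(-3t), v(t) = -2e^(-3t)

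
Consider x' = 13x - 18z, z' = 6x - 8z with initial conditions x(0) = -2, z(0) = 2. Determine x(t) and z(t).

x(t) = -20e^(4t) + 18e^(t), z(t) = -10e^(4t) + 12e^(t)

Coefficient matrix A = [[13, -18], [6, -8]].
Characteristic polynomial det(A - λI) = λ^2 - 5λ + 4 = 0.
Eigenvalues λ = 4, 1.
For λ=4: (A-λI) row 1 is [9, -18], so an eigenvector is (-2, -1).
For λ=1: (A-λI) row 1 is [12, -18], so an eigenvector is (-3, -2).
General solution: K_1e^(4t)(-2,-1) + K_2e^(t)(-3,-2).
Applying x(0)=-2, z(0)=2 gives K_1=10, K_2=-6.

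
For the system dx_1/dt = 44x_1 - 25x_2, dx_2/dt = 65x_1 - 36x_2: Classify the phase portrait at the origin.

A = [[44,-25],[65,-36]]; det(A-λI) = λ^2 - 8λ + 41.
λ = 4 ± 5i: positive real part.

unstable spiral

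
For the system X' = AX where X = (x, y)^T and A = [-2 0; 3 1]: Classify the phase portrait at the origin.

saddle

A = [[-2,0],[3,1]]; det(A-λI) = λ^2 + λ - 2.
λ = -2, 1: opposite signs.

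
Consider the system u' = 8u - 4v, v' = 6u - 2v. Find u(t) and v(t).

Coefficient matrix A = [[8, -4], [6, -2]].
Characteristic polynomial det(A - λI) = λ^2 - 6λ + 8 = 0.
Eigenvalues λ = 2, 4.
For λ=2: (A-λI) row 1 is [6, -4], so an eigenvector is (-2, -3).
For λ=4: (A-λI) row 1 is [4, -4], so an eigenvector is (-1, -1).
General solution: K_1e^(2t)(-2,-3) + K_2e^(4t)(-1,-1).

u(t) = -2K_1e^(2t) - K_2e^(4t), v(t) = -3K_1e^(2t) - K_2e^(4t)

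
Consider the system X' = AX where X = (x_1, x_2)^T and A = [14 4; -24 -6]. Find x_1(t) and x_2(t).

Coefficient matrix A = [[14, 4], [-24, -6]].
Characteristic polynomial det(A - λI) = λ^2 - 8λ + 12 = 0.
Eigenvalues λ = 2, 6.
For λ=2: (A-λI) row 1 is [12, 4], so an eigenvector is (1, -3).
For λ=6: (A-λI) row 1 is [8, 4], so an eigenvector is (1, -2).
General solution: c_1e^(2t)(1,-3) + c_2e^(6t)(1,-2).

x_1(t) = c_1e^(2t) + c_2e^(6t), x_2(t) = -3c_1e^(2t) - 2c_2e^(6t)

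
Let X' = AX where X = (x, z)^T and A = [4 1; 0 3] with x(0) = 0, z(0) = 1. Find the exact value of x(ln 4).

192

A = [[4,1],[0,3]]; eigenvalues λ = 3, 4.
Eigenvectors: (1,-1) for λ=3, (-1,0) for λ=4.
From the initial condition, c_1 = -1, c_2 = -1.
x(ln 4) = (-1)(4^3)(1) + (-1)(4^4)(-1) = 192.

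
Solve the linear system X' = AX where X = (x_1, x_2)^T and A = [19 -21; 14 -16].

x_1(t) = -3C_1e^(5t) + C_2e^(-2t), x_2(t) = -2C_1e^(5t) + C_2e^(-2t)

Coefficient matrix A = [[19, -21], [14, -16]].
Characteristic polynomial det(A - λI) = λ^2 - 3λ - 10 = 0.
Eigenvalues λ = 5, -2.
For λ=5: (A-λI) row 1 is [14, -21], so an eigenvector is (-3, -2).
For λ=-2: (A-λI) row 1 is [21, -21], so an eigenvector is (1, 1).
General solution: C_1e^(5t)(-3,-2) + C_2e^(-2t)(1,1).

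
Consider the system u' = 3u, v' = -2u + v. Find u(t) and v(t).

Coefficient matrix A = [[3, 0], [-2, 1]].
Characteristic polynomial det(A - λI) = λ^2 - 4λ + 3 = 0.
Eigenvalues λ = 3, 1.
For λ=3: (A-λI) row 2 is [-2, -2], so an eigenvector is (1, -1).
For λ=1: (A-λI) row 1 is [2, 0], so an eigenvector is (0, -1).
General solution: C_1e^(3t)(1,-1) + C_2e^(t)(0,-1).

u(t) = C_1e^(3t), v(t) = -C_1e^(3t) - C_2e^(t)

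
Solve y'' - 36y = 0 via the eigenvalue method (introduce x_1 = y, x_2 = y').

y(t) = C_1e^(6t) + C_2e^(-6t)

Let x_1 = y, x_2 = y'. Then x_1' = x_2 and x_2' = 36x_1.
A = [[0,1],[36,0]]; det(A-λI) = λ^2 - 36.
Eigenvalues λ = 6, -6 with eigenvectors (1,6), (1,-6).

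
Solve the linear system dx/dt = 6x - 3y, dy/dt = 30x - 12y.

x(t) = c_1e^(-3t)cos(3t) + c_2e^(-3t)sin(3t), y(t) = c_1e^(-3t)sin(3t) + 3c_1e^(-3t)cos(3t) + 3c_2e^(-3t)sin(3t) - c_2e^(-3t)cos(3t)

Coefficient matrix A = [[6, -3], [30, -12]].
Characteristic polynomial det(A - λI) = λ^2 + 6λ + 18 = 0.
Eigenvalues λ = -3 ± 3i (complex conjugate pair).
For λ=-3+3i: an eigenvector is (1,3) - i(0,1) = (1, 3 - i).
A real fundamental pair from Re and Im of e^((-3+3i)t)v: X_1 = e^(-3t)(cos(3t)·(1,3) + sin(3t)·(0,1)), X_2 = e^(-3t)(sin(3t)·(1,3) - cos(3t)·(0,1)).
General solution: c_1X_1 + c_2X_2.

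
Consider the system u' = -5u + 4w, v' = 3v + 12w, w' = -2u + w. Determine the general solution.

u(t) = -c_1e^(-t) + 2c_3e^(-3t), v(t) = 3c_1e^(-t) + c_2e^(3t) - 2c_3e^(-3t), w(t) = -c_1e^(-t) + c_3e^(-3t)

Coefficient matrix A = [[-5, 0, 4], [0, 3, 12], [-2, 0, 1]].
det(A - λI) = 0 gives eigenvalues λ = -1, 3, -3.
For λ=-1: eigenvector (-1,3,-1).
For λ=3: eigenvector (0,1,0).
For λ=-3: eigenvector (2,-2,1).
General solution: c_1e^(-t)(-1,3,-1) + c_2e^(3t)(0,1,0) + c_3e^(-3t)(2,-2,1).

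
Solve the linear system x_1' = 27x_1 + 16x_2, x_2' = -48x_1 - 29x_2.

x_1(t) = -c_1e^(-5t) + 2c_2e^(3t), x_2(t) = 2c_1e^(-5t) - 3c_2e^(3t)

Coefficient matrix A = [[27, 16], [-48, -29]].
Characteristic polynomial det(A - λI) = λ^2 + 2λ - 15 = 0.
Eigenvalues λ = -5, 3.
For λ=-5: (A-λI) row 1 is [32, 16], so an eigenvector is (-1, 2).
For λ=3: (A-λI) row 1 is [24, 16], so an eigenvector is (2, -3).
General solution: c_1e^(-5t)(-1,2) + c_2e^(3t)(2,-3).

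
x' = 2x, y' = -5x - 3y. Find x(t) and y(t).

Coefficient matrix A = [[2, 0], [-5, -3]].
Characteristic polynomial det(A - λI) = λ^2 + λ - 6 = 0.
Eigenvalues λ = -3, 2.
For λ=-3: (A-λI) row 1 is [5, 0], so an eigenvector is (0, 1).
For λ=2: (A-λI) row 2 is [-5, -5], so an eigenvector is (-1, 1).
General solution: K_1e^(-3t)(0,1) + K_2e^(2t)(-1,1).

x(t) = -K_2e^(2t), y(t) = K_1e^(-3t) + K_2e^(2t)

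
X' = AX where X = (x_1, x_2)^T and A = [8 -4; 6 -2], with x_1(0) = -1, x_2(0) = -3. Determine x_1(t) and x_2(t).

Coefficient matrix A = [[8, -4], [6, -2]].
Characteristic polynomial det(A - λI) = λ^2 - 6λ + 8 = 0.
Eigenvalues λ = 2, 4.
For λ=2: (A-λI) row 1 is [6, -4], so an eigenvector is (-2, -3).
For λ=4: (A-λI) row 1 is [4, -4], so an eigenvector is (-1, -1).
General solution: C_1e^(2t)(-2,-3) + C_2e^(4t)(-1,-1).
Applying x_1(0)=-1, x_2(0)=-3 gives C_1=2, C_2=-3.

x_1(t) = 3e^(4t) - 4e^(2t), x_2(t) = 3e^(4t) - 6e^(2t)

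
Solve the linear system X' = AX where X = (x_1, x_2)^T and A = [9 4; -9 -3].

x_1(t) = -2c_1e^(3t) - 2c_2te^(3t) - c_2e^(3t), x_2(t) = 3c_1e^(3t) + 3c_2te^(3t) + c_2e^(3t)

Coefficient matrix A = [[9, 4], [-9, -3]].
Characteristic polynomial det(A - λI) = λ^2 - 6λ + 9 = 0.
Single eigenvalue λ = 3 with algebraic multiplicity 2.
Eigenvector v = (-2,3); generalized eigenvector w with (A-λI)w=v is (-1,1).
General solution: e^(3t)[c_1·v + c_2·(t·v + w)].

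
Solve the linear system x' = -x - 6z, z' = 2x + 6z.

x(t) = 3c_1e^(3t) - 2c_2e^(2t), z(t) = -2c_1e^(3t) + c_2e^(2t)

Coefficient matrix A = [[-1, -6], [2, 6]].
Characteristic polynomial det(A - λI) = λ^2 - 5λ + 6 = 0.
Eigenvalues λ = 3, 2.
For λ=3: (A-λI) row 1 is [-4, -6], so an eigenvector is (3, -2).
For λ=2: (A-λI) row 1 is [-3, -6], so an eigenvector is (-2, 1).
General solution: c_1e^(3t)(3,-2) + c_2e^(2t)(-2,1).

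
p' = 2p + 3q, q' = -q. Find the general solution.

Coefficient matrix A = [[2, 3], [0, -1]].
Characteristic polynomial det(A - λI) = λ^2 - λ - 2 = 0.
Eigenvalues λ = -1, 2.
For λ=-1: (A-λI) row 1 is [3, 3], so an eigenvector is (1, -1).
For λ=2: (A-λI) row 1 is [0, 3], so an eigenvector is (-1, 0).
General solution: c_1e^(-t)(1,-1) + c_2e^(2t)(-1,0).

p(t) = c_1e^(-t) - c_2e^(2t), q(t) = -c_1e^(-t)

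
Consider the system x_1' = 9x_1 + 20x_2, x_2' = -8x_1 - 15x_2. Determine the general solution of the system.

x_1(t) = 2c_1e^(-3t)sin(4t) - c_1e^(-3t)cos(4t) - c_2e^(-3t)sin(4t) - 2c_2e^(-3t)cos(4t), x_2(t) = -c_1e^(-3t)sin(4t) + c_1e^(-3t)cos(4t) + c_2e^(-3t)sin(4t) + c_2e^(-3t)cos(4t)

Coefficient matrix A = [[9, 20], [-8, -15]].
Characteristic polynomial det(A - λI) = λ^2 + 6λ + 25 = 0.
Eigenvalues λ = -3 ± 4i (complex conjugate pair).
For λ=-3+4i: an eigenvector is (-1,1) - i(2,-1) = (-1 - 2i, 1 + i).
A real fundamental pair from Re and Im of e^((-3+4i)t)v: X_1 = e^(-3t)(cos(4t)·(-1,1) + sin(4t)·(2,-1)), X_2 = e^(-3t)(sin(4t)·(-1,1) - cos(4t)·(2,-1)).
General solution: c_1X_1 + c_2X_2.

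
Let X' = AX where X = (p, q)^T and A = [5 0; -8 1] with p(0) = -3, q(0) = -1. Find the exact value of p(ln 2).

-96

A = [[5,0],[-8,1]]; eigenvalues λ = 5, 1.
Eigenvectors: (-1,2) for λ=5, (0,1) for λ=1.
From the initial condition, c_1 = 3, c_2 = -7.
p(ln 2) = (3)(2^5)(-1) + (-7)(2^1)(0) = -96.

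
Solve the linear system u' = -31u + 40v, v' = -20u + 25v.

Coefficient matrix A = [[-31, 40], [-20, 25]].
Characteristic polynomial det(A - λI) = λ^2 + 6λ + 25 = 0.
Eigenvalues λ = -3 ± 4i (complex conjugate pair).
For λ=-3+4i: an eigenvector is (-1,-1) - i(-3,-2) = (-1 + 3i, -1 + 2i).
A real fundamental pair from Re and Im of e^((-3+4i)t)v: X_1 = e^(-3t)(cos(4t)·(-1,-1) + sin(4t)·(-3,-2)), X_2 = e^(-3t)(sin(4t)·(-1,-1) - cos(4t)·(-3,-2)).
General solution: K_1X_1 + K_2X_2.

u(t) = -3K_1e^(-3t)sin(4t) - K_1e^(-3t)cos(4t) - K_2e^(-3t)sin(4t) + 3K_2e^(-3t)cos(4t), v(t) = -2K_1e^(-3t)sin(4t) - K_1e^(-3t)cos(4t) - K_2e^(-3t)sin(4t) + 2K_2e^(-3t)cos(4t)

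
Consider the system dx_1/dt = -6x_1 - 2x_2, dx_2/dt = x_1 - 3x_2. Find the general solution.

x_1(t) = 2C_1e^(-5t) - C_2e^(-4t), x_2(t) = -C_1e^(-5t) + C_2e^(-4t)

Coefficient matrix A = [[-6, -2], [1, -3]].
Characteristic polynomial det(A - λI) = λ^2 + 9λ + 20 = 0.
Eigenvalues λ = -5, -4.
For λ=-5: (A-λI) row 1 is [-1, -2], so an eigenvector is (2, -1).
For λ=-4: (A-λI) row 1 is [-2, -2], so an eigenvector is (-1, 1).
General solution: C_1e^(-5t)(2,-1) + C_2e^(-4t)(-1,1).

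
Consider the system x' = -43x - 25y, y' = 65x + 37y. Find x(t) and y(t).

Coefficient matrix A = [[-43, -25], [65, 37]].
Characteristic polynomial det(A - λI) = λ^2 + 6λ + 34 = 0.
Eigenvalues λ = -3 ± 5i (complex conjugate pair).
For λ=-3+5i: an eigenvector is (1,-2) - i(2,-3) = (1 - 2i, -2 + 3i).
A real fundamental pair from Re and Im of e^((-3+5i)t)v: X_1 = e^(-3t)(cos(5t)·(1,-2) + sin(5t)·(2,-3)), X_2 = e^(-3t)(sin(5t)·(1,-2) - cos(5t)·(2,-3)).
General solution: K_1X_1 + K_2X_2.

x(t) = 2K_1e^(-3t)sin(5t) + K_1e^(-3t)cos(5t) + K_2e^(-3t)sin(5t) - 2K_2e^(-3t)cos(5t), y(t) = -3K_1e^(-3t)sin(5t) - 2K_1e^(-3t)cos(5t) - 2K_2e^(-3t)sin(5t) + 3K_2e^(-3t)cos(5t)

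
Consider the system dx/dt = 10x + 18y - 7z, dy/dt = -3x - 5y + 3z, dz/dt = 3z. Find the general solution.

x(t) = 3c_1e^(4t) + 2c_2e^(t) + c_3e^(3t), y(t) = -c_1e^(4t) - c_2e^(t), z(t) = c_3e^(3t)

Coefficient matrix A = [[10, 18, -7], [-3, -5, 3], [0, 0, 3]].
det(A - λI) = 0 gives eigenvalues λ = 4, 1, 3.
For λ=4: eigenvector (3,-1,0).
For λ=1: eigenvector (2,-1,0).
For λ=3: eigenvector (1,0,1).
General solution: c_1e^(4t)(3,-1,0) + c_2e^(t)(2,-1,0) + c_3e^(3t)(1,0,1).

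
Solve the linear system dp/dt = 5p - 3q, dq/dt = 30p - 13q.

p(t) = C_1e^(-4t)sin(3t) - C_2e^(-4t)cos(3t), q(t) = 3C_1e^(-4t)sin(3t) - C_1e^(-4t)cos(3t) - C_2e^(-4t)sin(3t) - 3C_2e^(-4t)cos(3t)

Coefficient matrix A = [[5, -3], [30, -13]].
Characteristic polynomial det(A - λI) = λ^2 + 8λ + 25 = 0.
Eigenvalues λ = -4 ± 3i (complex conjugate pair).
For λ=-4+3i: an eigenvector is (0,-1) - i(1,3) = (0 - i, -1 - 3i).
A real fundamental pair from Re and Im of e^((-4+3i)t)v: X_1 = e^(-4t)(cos(3t)·(0,-1) + sin(3t)·(1,3)), X_2 = e^(-4t)(sin(3t)·(0,-1) - cos(3t)·(1,3)).
General solution: C_1X_1 + C_2X_2.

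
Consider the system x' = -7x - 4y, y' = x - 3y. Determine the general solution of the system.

Coefficient matrix A = [[-7, -4], [1, -3]].
Characteristic polynomial det(A - λI) = λ^2 + 10λ + 25 = 0.
Single eigenvalue λ = -5 with algebraic multiplicity 2.
Eigenvector v = (-2,1); generalized eigenvector w with (A-λI)w=v is (-1,1).
General solution: e^(-5t)[K_1·v + K_2·(t·v + w)].

x(t) = -2K_1e^(-5t) - 2K_2te^(-5t) - K_2e^(-5t), y(t) = K_1e^(-5t) + K_2te^(-5t) + K_2e^(-5t)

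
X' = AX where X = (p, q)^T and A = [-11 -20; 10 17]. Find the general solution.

p(t) = -c_1e^(3t)sin(2t) + 3c_1e^(3t)cos(2t) + 3c_2e^(3t)sin(2t) + c_2e^(3t)cos(2t), q(t) = c_1e^(3t)sin(2t) - 2c_1e^(3t)cos(2t) - 2c_2e^(3t)sin(2t) - c_2e^(3t)cos(2t)

Coefficient matrix A = [[-11, -20], [10, 17]].
Characteristic polynomial det(A - λI) = λ^2 - 6λ + 13 = 0.
Eigenvalues λ = 3 ± 2i (complex conjugate pair).
For λ=3+2i: an eigenvector is (3,-2) - i(-1,1) = (3 + i, -2 - i).
A real fundamental pair from Re and Im of e^((3+2i)t)v: X_1 = e^(3t)(cos(2t)·(3,-2) + sin(2t)·(-1,1)), X_2 = e^(3t)(sin(2t)·(3,-2) - cos(2t)·(-1,1)).
General solution: c_1X_1 + c_2X_2.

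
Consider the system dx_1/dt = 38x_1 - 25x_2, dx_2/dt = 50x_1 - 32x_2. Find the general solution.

x_1(t) = 2c_1e^(3t)sin(5t) + c_1e^(3t)cos(5t) + c_2e^(3t)sin(5t) - 2c_2e^(3t)cos(5t), x_2(t) = 3c_1e^(3t)sin(5t) + c_1e^(3t)cos(5t) + c_2e^(3t)sin(5t) - 3c_2e^(3t)cos(5t)

Coefficient matrix A = [[38, -25], [50, -32]].
Characteristic polynomial det(A - λI) = λ^2 - 6λ + 34 = 0.
Eigenvalues λ = 3 ± 5i (complex conjugate pair).
For λ=3+5i: an eigenvector is (1,1) - i(2,3) = (1 - 2i, 1 - 3i).
A real fundamental pair from Re and Im of e^((3+5i)t)v: X_1 = e^(3t)(cos(5t)·(1,1) + sin(5t)·(2,3)), X_2 = e^(3t)(sin(5t)·(1,1) - cos(5t)·(2,3)).
General solution: c_1X_1 + c_2X_2.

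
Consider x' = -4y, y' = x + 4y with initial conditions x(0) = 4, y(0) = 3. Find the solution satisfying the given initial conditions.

x(t) = -20te^(2t) + 4e^(2t), y(t) = 10te^(2t) + 3e^(2t)

Coefficient matrix A = [[0, -4], [1, 4]].
Characteristic polynomial det(A - λI) = λ^2 - 4λ + 4 = 0.
Single eigenvalue λ = 2 with algebraic multiplicity 2.
Eigenvector v = (2,-1); generalized eigenvector w with (A-λI)w=v is (-1,0).
General solution: e^(2t)[c_1·v + c_2·(t·v + w)].
Applying x(0)=4, y(0)=3 gives c_1=-3, c_2=-10.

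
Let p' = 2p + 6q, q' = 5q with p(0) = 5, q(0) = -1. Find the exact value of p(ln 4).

A = [[2,6],[0,5]]; eigenvalues λ = 5, 2.
Eigenvectors: (2,1) for λ=5, (-1,0) for λ=2.
From the initial condition, c_1 = -1, c_2 = -7.
p(ln 4) = (-1)(4^5)(2) + (-7)(4^2)(-1) = -1936.

-1936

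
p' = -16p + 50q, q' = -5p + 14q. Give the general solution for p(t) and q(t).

Coefficient matrix A = [[-16, 50], [-5, 14]].
Characteristic polynomial det(A - λI) = λ^2 + 2λ + 26 = 0.
Eigenvalues λ = -1 ± 5i (complex conjugate pair).
For λ=-1+5i: an eigenvector is (-1,0) - i(3,1) = (-1 - 3i, 0 - i).
A real fundamental pair from Re and Im of e^((-1+5i)t)v: X_1 = e^(-t)(cos(5t)·(-1,0) + sin(5t)·(3,1)), X_2 = e^(-t)(sin(5t)·(-1,0) - cos(5t)·(3,1)).
General solution: C_1X_1 + C_2X_2.

p(t) = 3C_1e^(-t)sin(5t) - C_1e^(-t)cos(5t) - C_2e^(-t)sin(5t) - 3C_2e^(-t)cos(5t), q(t) = C_1e^(-t)sin(5t) - C_2e^(-t)cos(5t)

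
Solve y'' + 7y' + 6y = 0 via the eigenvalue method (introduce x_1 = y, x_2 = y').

y(t) = K_1e^(-t) + K_2e^(-6t)

Let x_1 = y, x_2 = y'. Then x_1' = x_2 and x_2' = -6x_1 - 7x_2.
A = [[0,1],[-6,-7]]; det(A-λI) = λ^2 + 7λ + 6.
Eigenvalues λ = -1, -6 with eigenvectors (1,-1), (1,-6).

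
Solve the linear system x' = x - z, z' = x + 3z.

Coefficient matrix A = [[1, -1], [1, 3]].
Characteristic polynomial det(A - λI) = λ^2 - 4λ + 4 = 0.
Single eigenvalue λ = 2 with algebraic multiplicity 2.
Eigenvector v = (-1,1); generalized eigenvector w with (A-λI)w=v is (1,0).
General solution: e^(2t)[c_1·v + c_2·(t·v + w)].

x(t) = -c_1e^(2t) - c_2te^(2t) + c_2e^(2t), z(t) = c_1e^(2t) + c_2te^(2t)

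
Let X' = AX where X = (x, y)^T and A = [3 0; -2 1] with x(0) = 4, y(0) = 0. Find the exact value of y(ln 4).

-240

A = [[3,0],[-2,1]]; eigenvalues λ = 1, 3.
Eigenvectors: (0,-1) for λ=1, (1,-1) for λ=3.
From the initial condition, c_1 = -4, c_2 = 4.
y(ln 4) = (-4)(4^1)(-1) + (4)(4^3)(-1) = -240.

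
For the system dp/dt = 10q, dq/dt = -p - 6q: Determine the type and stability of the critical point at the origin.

A = [[0,10],[-1,-6]]; det(A-λI) = λ^2 + 6λ + 10.
λ = -3 ± i: negative real part.

stable spiral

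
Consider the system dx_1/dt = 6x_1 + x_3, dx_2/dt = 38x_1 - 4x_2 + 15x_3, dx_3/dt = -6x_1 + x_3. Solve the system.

x_1(t) = c_1e^(4t) - c_3e^(3t), x_2(t) = c_1e^(4t) + c_2e^(-4t) + c_3e^(3t), x_3(t) = -2c_1e^(4t) + 3c_3e^(3t)

Coefficient matrix A = [[6, 0, 1], [38, -4, 15], [-6, 0, 1]].
det(A - λI) = 0 gives eigenvalues λ = 4, -4, 3.
For λ=4: eigenvector (1,1,-2).
For λ=-4: eigenvector (0,1,0).
For λ=3: eigenvector (-1,1,3).
General solution: c_1e^(4t)(1,1,-2) + c_2e^(-4t)(0,1,0) + c_3e^(3t)(-1,1,3).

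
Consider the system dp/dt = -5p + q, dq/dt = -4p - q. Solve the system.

Coefficient matrix A = [[-5, 1], [-4, -1]].
Characteristic polynomial det(A - λI) = λ^2 + 6λ + 9 = 0.
Single eigenvalue λ = -3 with algebraic multiplicity 2.
Eigenvector v = (-1,-2); generalized eigenvector w with (A-λI)w=v is (1,1).
General solution: e^(-3t)[C_1·v + C_2·(t·v + w)].

p(t) = -C_1e^(-3t) - C_2te^(-3t) + C_2e^(-3t), q(t) = -2C_1e^(-3t) - 2C_2te^(-3t) + C_2e^(-3t)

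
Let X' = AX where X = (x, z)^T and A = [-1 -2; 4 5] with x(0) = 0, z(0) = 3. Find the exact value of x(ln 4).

-180

A = [[-1,-2],[4,5]]; eigenvalues λ = 3, 1.
Eigenvectors: (1,-2) for λ=3, (1,-1) for λ=1.
From the initial condition, c_1 = -3, c_2 = 3.
x(ln 4) = (-3)(4^3)(1) + (3)(4^1)(1) = -180.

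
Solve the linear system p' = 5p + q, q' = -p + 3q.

Coefficient matrix A = [[5, 1], [-1, 3]].
Characteristic polynomial det(A - λI) = λ^2 - 8λ + 16 = 0.
Single eigenvalue λ = 4 with algebraic multiplicity 2.
Eigenvector v = (-1,1); generalized eigenvector w with (A-λI)w=v is (2,-3).
General solution: e^(4t)[C_1·v + C_2·(t·v + w)].

p(t) = -C_1e^(4t) - C_2te^(4t) + 2C_2e^(4t), q(t) = C_1e^(4t) + C_2te^(4t) - 3C_2e^(4t)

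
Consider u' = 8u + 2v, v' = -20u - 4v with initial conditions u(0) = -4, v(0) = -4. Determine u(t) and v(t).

Coefficient matrix A = [[8, 2], [-20, -4]].
Characteristic polynomial det(A - λI) = λ^2 - 4λ + 8 = 0.
Eigenvalues λ = 2 ± 2i (complex conjugate pair).
For λ=2+2i: an eigenvector is (0,-1) - i(-1,3) = (0 + i, -1 - 3i).
A real fundamental pair from Re and Im of e^((2+2i)t)v: X_1 = e^(2t)(cos(2t)·(0,-1) + sin(2t)·(-1,3)), X_2 = e^(2t)(sin(2t)·(0,-1) - cos(2t)·(-1,3)).
General solution: c_1X_1 + c_2X_2.
Applying u(0)=-4, v(0)=-4 gives c_1=16, c_2=-4.

u(t) = -16e^(2t)sin(2t) - 4e^(2t)cos(2t), v(t) = 52e^(2t)sin(2t) - 4e^(2t)cos(2t)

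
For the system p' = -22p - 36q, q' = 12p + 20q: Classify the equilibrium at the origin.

A = [[-22,-36],[12,20]]; det(A-λI) = λ^2 + 2λ - 8.
λ = 2, -4: opposite signs.

saddle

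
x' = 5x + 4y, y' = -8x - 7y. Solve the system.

Coefficient matrix A = [[5, 4], [-8, -7]].
Characteristic polynomial det(A - λI) = λ^2 + 2λ - 3 = 0.
Eigenvalues λ = 1, -3.
For λ=1: (A-λI) row 1 is [4, 4], so an eigenvector is (-1, 1).
For λ=-3: (A-λI) row 1 is [8, 4], so an eigenvector is (-1, 2).
General solution: K_1e^(t)(-1,1) + K_2e^(-3t)(-1,2).

x(t) = -K_1e^(t) - K_2e^(-3t), y(t) = K_1e^(t) + 2K_2e^(-3t)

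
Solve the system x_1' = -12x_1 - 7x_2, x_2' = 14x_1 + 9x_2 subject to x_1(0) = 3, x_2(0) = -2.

Coefficient matrix A = [[-12, -7], [14, 9]].
Characteristic polynomial det(A - λI) = λ^2 + 3λ - 10 = 0.
Eigenvalues λ = 2, -5.
For λ=2: (A-λI) row 1 is [-14, -7], so an eigenvector is (1, -2).
For λ=-5: (A-λI) row 1 is [-7, -7], so an eigenvector is (1, -1).
General solution: c_1e^(2t)(1,-2) + c_2e^(-5t)(1,-1).
Applying x_1(0)=3, x_2(0)=-2 gives c_1=-1, c_2=4.

x_1(t) = -e^(2t) + 4e^(-5t), x_2(t) = 2e^(2t) - 4e^(-5t)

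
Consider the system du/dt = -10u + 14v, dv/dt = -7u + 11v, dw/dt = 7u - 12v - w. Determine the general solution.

Coefficient matrix A = [[-10, 14, 0], [-7, 11, 0], [7, -12, -1]].
det(A - λI) = 0 gives eigenvalues λ = 4, -1, -3.
For λ=4: eigenvector (-1,-1,1).
For λ=-1: eigenvector (0,0,1).
For λ=-3: eigenvector (2,1,-1).
General solution: K_1e^(4t)(-1,-1,1) + K_2e^(-t)(0,0,1) + K_3e^(-3t)(2,1,-1).

u(t) = -K_1e^(4t) + 2K_3e^(-3t), v(t) = -K_1e^(4t) + K_3e^(-3t), w(t) = K_1e^(4t) + K_2e^(-t) - K_3e^(-3t)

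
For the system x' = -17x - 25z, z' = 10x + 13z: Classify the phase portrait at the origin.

stable spiral

A = [[-17,-25],[10,13]]; det(A-λI) = λ^2 + 4λ + 29.
λ = -2 ± 5i: negative real part.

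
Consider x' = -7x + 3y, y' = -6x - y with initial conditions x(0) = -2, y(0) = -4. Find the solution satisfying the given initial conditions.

Coefficient matrix A = [[-7, 3], [-6, -1]].
Characteristic polynomial det(A - λI) = λ^2 + 8λ + 25 = 0.
Eigenvalues λ = -4 ± 3i (complex conjugate pair).
For λ=-4+3i: an eigenvector is (-1,-1) - i(0,1) = (-1, -1 - i).
A real fundamental pair from Re and Im of e^((-4+3i)t)v: X_1 = e^(-4t)(cos(3t)·(-1,-1) + sin(3t)·(0,1)), X_2 = e^(-4t)(sin(3t)·(-1,-1) - cos(3t)·(0,1)).
General solution: K_1X_1 + K_2X_2.
Applying x(0)=-2, y(0)=-4 gives K_1=2, K_2=2.

x(t) = -2e^(-4t)sin(3t) - 2e^(-4t)cos(3t), y(t) = -4e^(-4t)cos(3t)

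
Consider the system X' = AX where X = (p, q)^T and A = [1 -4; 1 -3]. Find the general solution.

p(t) = -2c_1e^(-t) - 2c_2te^(-t) + c_2e^(-t), q(t) = -c_1e^(-t) - c_2te^(-t) + c_2e^(-t)

Coefficient matrix A = [[1, -4], [1, -3]].
Characteristic polynomial det(A - λI) = λ^2 + 2λ + 1 = 0.
Single eigenvalue λ = -1 with algebraic multiplicity 2.
Eigenvector v = (-2,-1); generalized eigenvector w with (A-λI)w=v is (1,1).
General solution: e^(-t)[c_1·v + c_2·(t·v + w)].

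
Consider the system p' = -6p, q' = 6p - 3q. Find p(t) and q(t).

Coefficient matrix A = [[-6, 0], [6, -3]].
Characteristic polynomial det(A - λI) = λ^2 + 9λ + 18 = 0.
Eigenvalues λ = -3, -6.
For λ=-3: (A-λI) row 1 is [-3, 0], so an eigenvector is (0, 1).
For λ=-6: (A-λI) row 2 is [6, 3], so an eigenvector is (1, -2).
General solution: c_1e^(-3t)(0,1) + c_2e^(-6t)(1,-2).

p(t) = c_2e^(-6t), q(t) = c_1e^(-3t) - 2c_2e^(-6t)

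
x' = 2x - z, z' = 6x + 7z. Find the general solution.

Coefficient matrix A = [[2, -1], [6, 7]].
Characteristic polynomial det(A - λI) = λ^2 - 9λ + 20 = 0.
Eigenvalues λ = 4, 5.
For λ=4: (A-λI) row 1 is [-2, -1], so an eigenvector is (-1, 2).
For λ=5: (A-λI) row 1 is [-3, -1], so an eigenvector is (1, -3).
General solution: c_1e^(4t)(-1,2) + c_2e^(5t)(1,-3).

x(t) = -c_1e^(4t) + c_2e^(5t), z(t) = 2c_1e^(4t) - 3c_2e^(5t)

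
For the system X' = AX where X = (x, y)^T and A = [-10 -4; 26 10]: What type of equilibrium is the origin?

center

A = [[-10,-4],[26,10]]; det(A-λI) = λ^2 + 4.
λ = 0 ± 2i: zero real part.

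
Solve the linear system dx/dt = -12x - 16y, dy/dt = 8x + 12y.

x(t) = 2K_1e^(-4t) - K_2e^(4t), y(t) = -K_1e^(-4t) + K_2e^(4t)

Coefficient matrix A = [[-12, -16], [8, 12]].
Characteristic polynomial det(A - λI) = λ^2 - 16 = 0.
Eigenvalues λ = -4, 4.
For λ=-4: (A-λI) row 1 is [-8, -16], so an eigenvector is (2, -1).
For λ=4: (A-λI) row 1 is [-16, -16], so an eigenvector is (-1, 1).
General solution: K_1e^(-4t)(2,-1) + K_2e^(4t)(-1,1).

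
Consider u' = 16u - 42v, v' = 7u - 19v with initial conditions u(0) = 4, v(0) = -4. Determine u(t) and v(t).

Coefficient matrix A = [[16, -42], [7, -19]].
Characteristic polynomial det(A - λI) = λ^2 + 3λ - 10 = 0.
Eigenvalues λ = -5, 2.
For λ=-5: (A-λI) row 1 is [21, -42], so an eigenvector is (-2, -1).
For λ=2: (A-λI) row 1 is [14, -42], so an eigenvector is (-3, -1).
General solution: K_1e^(-5t)(-2,-1) + K_2e^(2t)(-3,-1).
Applying u(0)=4, v(0)=-4 gives K_1=16, K_2=-12.

u(t) = 36e^(2t) - 32e^(-5t), v(t) = 12e^(2t) - 16e^(-5t)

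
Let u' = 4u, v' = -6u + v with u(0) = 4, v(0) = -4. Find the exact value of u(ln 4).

A = [[4,0],[-6,1]]; eigenvalues λ = 1, 4.
Eigenvectors: (0,-1) for λ=1, (-1,2) for λ=4.
From the initial condition, c_1 = -4, c_2 = -4.
u(ln 4) = (-4)(4^1)(0) + (-4)(4^4)(-1) = 1024.

1024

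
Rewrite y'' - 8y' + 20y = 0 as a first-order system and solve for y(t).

Let x_1 = y, x_2 = y'. Then x_1' = x_2 and x_2' = -20x_1 + 8x_2.
A = [[0,1],[-20,8]]; det(A-λI) = λ^2 - 8λ + 20.
Eigenvalues λ = 4 ± 2i.

y(t) = K_1e^(4t)cos(2t) + K_2e^(4t)sin(2t)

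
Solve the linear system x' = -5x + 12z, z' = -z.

x(t) = -c_1e^(-5t) - 3c_2e^(-t), z(t) = -c_2e^(-t)

Coefficient matrix A = [[-5, 12], [0, -1]].
Characteristic polynomial det(A - λI) = λ^2 + 6λ + 5 = 0.
Eigenvalues λ = -5, -1.
For λ=-5: (A-λI) row 1 is [0, 12], so an eigenvector is (-1, 0).
For λ=-1: (A-λI) row 1 is [-4, 12], so an eigenvector is (-3, -1).
General solution: c_1e^(-5t)(-1,0) + c_2e^(-t)(-3,-1).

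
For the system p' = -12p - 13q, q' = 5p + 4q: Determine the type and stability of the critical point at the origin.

A = [[-12,-13],[5,4]]; det(A-λI) = λ^2 + 8λ + 17.
λ = -4 ± i: negative real part.

stable spiral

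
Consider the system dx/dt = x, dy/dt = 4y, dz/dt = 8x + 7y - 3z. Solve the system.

x(t) = C_1e^(t), y(t) = C_2e^(4t), z(t) = 2C_1e^(t) + C_2e^(4t) + C_3e^(-3t)

Coefficient matrix A = [[1, 0, 0], [0, 4, 0], [8, 7, -3]].
det(A - λI) = 0 gives eigenvalues λ = 1, 4, -3.
For λ=1: eigenvector (1,0,2).
For λ=4: eigenvector (0,1,1).
For λ=-3: eigenvector (0,0,1).
General solution: C_1e^(t)(1,0,2) + C_2e^(4t)(0,1,1) + C_3e^(-3t)(0,0,1).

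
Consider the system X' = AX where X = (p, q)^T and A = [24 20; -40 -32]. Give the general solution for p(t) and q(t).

p(t) = -c_1e^(-4t)sin(4t) + 2c_1e^(-4t)cos(4t) + 2c_2e^(-4t)sin(4t) + c_2e^(-4t)cos(4t), q(t) = c_1e^(-4t)sin(4t) - 3c_1e^(-4t)cos(4t) - 3c_2e^(-4t)sin(4t) - c_2e^(-4t)cos(4t)

Coefficient matrix A = [[24, 20], [-40, -32]].
Characteristic polynomial det(A - λI) = λ^2 + 8λ + 32 = 0.
Eigenvalues λ = -4 ± 4i (complex conjugate pair).
For λ=-4+4i: an eigenvector is (2,-3) - i(-1,1) = (2 + i, -3 - i).
A real fundamental pair from Re and Im of e^((-4+4i)t)v: X_1 = e^(-4t)(cos(4t)·(2,-3) + sin(4t)·(-1,1)), X_2 = e^(-4t)(sin(4t)·(2,-3) - cos(4t)·(-1,1)).
General solution: c_1X_1 + c_2X_2.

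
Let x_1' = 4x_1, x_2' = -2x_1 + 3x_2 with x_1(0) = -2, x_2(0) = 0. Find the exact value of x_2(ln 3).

216

A = [[4,0],[-2,3]]; eigenvalues λ = 4, 3.
Eigenvectors: (1,-2) for λ=4, (0,-1) for λ=3.
From the initial condition, c_1 = -2, c_2 = 4.
x_2(ln 3) = (-2)(3^4)(-2) + (4)(3^3)(-1) = 216.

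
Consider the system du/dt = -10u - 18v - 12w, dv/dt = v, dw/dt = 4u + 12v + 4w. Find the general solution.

u(t) = -3K_1e^(-2t) - 6K_2e^(t) - 2K_3e^(-4t), v(t) = K_2e^(t), w(t) = 2K_1e^(-2t) + 4K_2e^(t) + K_3e^(-4t)

Coefficient matrix A = [[-10, -18, -12], [0, 1, 0], [4, 12, 4]].
det(A - λI) = 0 gives eigenvalues λ = -2, 1, -4.
For λ=-2: eigenvector (-3,0,2).
For λ=1: eigenvector (-6,1,4).
For λ=-4: eigenvector (-2,0,1).
General solution: K_1e^(-2t)(-3,0,2) + K_2e^(t)(-6,1,4) + K_3e^(-4t)(-2,0,1).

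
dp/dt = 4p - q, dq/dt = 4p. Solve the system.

Coefficient matrix A = [[4, -1], [4, 0]].
Characteristic polynomial det(A - λI) = λ^2 - 4λ + 4 = 0.
Single eigenvalue λ = 2 with algebraic multiplicity 2.
Eigenvector v = (-1,-2); generalized eigenvector w with (A-λI)w=v is (-1,-1).
General solution: e^(2t)[C_1·v + C_2·(t·v + w)].

p(t) = -C_1e^(2t) - C_2te^(2t) - C_2e^(2t), q(t) = -2C_1e^(2t) - 2C_2te^(2t) - C_2e^(2t)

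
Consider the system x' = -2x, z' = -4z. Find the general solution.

x(t) = c_2e^(-2t), z(t) = -c_1e^(-4t)

Coefficient matrix A = [[-2, 0], [0, -4]].
Characteristic polynomial det(A - λI) = λ^2 + 6λ + 8 = 0.
Eigenvalues λ = -4, -2.
For λ=-4: (A-λI) row 1 is [2, 0], so an eigenvector is (0, -1).
For λ=-2: (A-λI) row 2 is [0, -2], so an eigenvector is (1, 0).
General solution: c_1e^(-4t)(0,-1) + c_2e^(-2t)(1,0).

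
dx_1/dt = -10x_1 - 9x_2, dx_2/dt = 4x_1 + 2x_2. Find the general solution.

x_1(t) = -3c_1e^(-4t) - 3c_2te^(-4t) + 2c_2e^(-4t), x_2(t) = 2c_1e^(-4t) + 2c_2te^(-4t) - c_2e^(-4t)

Coefficient matrix A = [[-10, -9], [4, 2]].
Characteristic polynomial det(A - λI) = λ^2 + 8λ + 16 = 0.
Single eigenvalue λ = -4 with algebraic multiplicity 2.
Eigenvector v = (-3,2); generalized eigenvector w with (A-λI)w=v is (2,-1).
General solution: e^(-4t)[c_1·v + c_2·(t·v + w)].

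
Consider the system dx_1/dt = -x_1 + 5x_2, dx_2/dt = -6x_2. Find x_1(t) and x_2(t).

Coefficient matrix A = [[-1, 5], [0, -6]].
Characteristic polynomial det(A - λI) = λ^2 + 7λ + 6 = 0.
Eigenvalues λ = -1, -6.
For λ=-1: (A-λI) row 1 is [0, 5], so an eigenvector is (1, 0).
For λ=-6: (A-λI) row 1 is [5, 5], so an eigenvector is (1, -1).
General solution: c_1e^(-t)(1,0) + c_2e^(-6t)(1,-1).

x_1(t) = c_1e^(-t) + c_2e^(-6t), x_2(t) = -c_2e^(-6t)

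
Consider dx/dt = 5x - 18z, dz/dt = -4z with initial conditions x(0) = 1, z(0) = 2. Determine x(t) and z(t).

x(t) = -3e^(5t) + 4e^(-4t), z(t) = 2e^(-4t)

Coefficient matrix A = [[5, -18], [0, -4]].
Characteristic polynomial det(A - λI) = λ^2 - λ - 20 = 0.
Eigenvalues λ = -4, 5.
For λ=-4: (A-λI) row 1 is [9, -18], so an eigenvector is (-2, -1).
For λ=5: (A-λI) row 1 is [0, -18], so an eigenvector is (1, 0).
General solution: C_1e^(-4t)(-2,-1) + C_2e^(5t)(1,0).
Applying x(0)=1, z(0)=2 gives C_1=-2, C_2=-3.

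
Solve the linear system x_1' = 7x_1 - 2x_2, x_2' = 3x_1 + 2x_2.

Coefficient matrix A = [[7, -2], [3, 2]].
Characteristic polynomial det(A - λI) = λ^2 - 9λ + 20 = 0.
Eigenvalues λ = 4, 5.
For λ=4: (A-λI) row 1 is [3, -2], so an eigenvector is (-2, -3).
For λ=5: (A-λI) row 1 is [2, -2], so an eigenvector is (-1, -1).
General solution: C_1e^(4t)(-2,-3) + C_2e^(5t)(-1,-1).

x_1(t) = -2C_1e^(4t) - C_2e^(5t), x_2(t) = -3C_1e^(4t) - C_2e^(5t)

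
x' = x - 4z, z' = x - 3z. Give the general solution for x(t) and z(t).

x(t) = 2c_1e^(-t) + 2c_2te^(-t) - 3c_2e^(-t), z(t) = c_1e^(-t) + c_2te^(-t) - 2c_2e^(-t)

Coefficient matrix A = [[1, -4], [1, -3]].
Characteristic polynomial det(A - λI) = λ^2 + 2λ + 1 = 0.
Single eigenvalue λ = -1 with algebraic multiplicity 2.
Eigenvector v = (2,1); generalized eigenvector w with (A-λI)w=v is (-3,-2).
General solution: e^(-t)[c_1·v + c_2·(t·v + w)].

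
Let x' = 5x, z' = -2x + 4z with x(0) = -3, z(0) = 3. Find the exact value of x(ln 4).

A = [[5,0],[-2,4]]; eigenvalues λ = 4, 5.
Eigenvectors: (0,1) for λ=4, (-1,2) for λ=5.
From the initial condition, c_1 = -3, c_2 = 3.
x(ln 4) = (-3)(4^4)(0) + (3)(4^5)(-1) = -3072.

-3072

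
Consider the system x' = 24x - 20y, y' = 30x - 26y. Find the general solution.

x(t) = -C_1e^(4t) - 2C_2e^(-6t), y(t) = -C_1e^(4t) - 3C_2e^(-6t)

Coefficient matrix A = [[24, -20], [30, -26]].
Characteristic polynomial det(A - λI) = λ^2 + 2λ - 24 = 0.
Eigenvalues λ = 4, -6.
For λ=4: (A-λI) row 1 is [20, -20], so an eigenvector is (-1, -1).
For λ=-6: (A-λI) row 1 is [30, -20], so an eigenvector is (-2, -3).
General solution: C_1e^(4t)(-1,-1) + C_2e^(-6t)(-2,-3).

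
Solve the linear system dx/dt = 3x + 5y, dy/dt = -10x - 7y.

Coefficient matrix A = [[3, 5], [-10, -7]].
Characteristic polynomial det(A - λI) = λ^2 + 4λ + 29 = 0.
Eigenvalues λ = -2 ± 5i (complex conjugate pair).
For λ=-2+5i: an eigenvector is (0,1) - i(1,-1) = (0 - i, 1 + i).
A real fundamental pair from Re and Im of e^((-2+5i)t)v: X_1 = e^(-2t)(cos(5t)·(0,1) + sin(5t)·(1,-1)), X_2 = e^(-2t)(sin(5t)·(0,1) - cos(5t)·(1,-1)).
General solution: c_1X_1 + c_2X_2.

x(t) = c_1e^(-2t)sin(5t) - c_2e^(-2t)cos(5t), y(t) = -c_1e^(-2t)sin(5t) + c_1e^(-2t)cos(5t) + c_2e^(-2t)sin(5t) + c_2e^(-2t)cos(5t)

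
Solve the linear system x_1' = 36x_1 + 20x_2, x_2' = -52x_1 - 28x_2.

x_1(t) = 2C_1e^(4t)sin(4t) - C_1e^(4t)cos(4t) - C_2e^(4t)sin(4t) - 2C_2e^(4t)cos(4t), x_2(t) = -3C_1e^(4t)sin(4t) + 2C_1e^(4t)cos(4t) + 2C_2e^(4t)sin(4t) + 3C_2e^(4t)cos(4t)

Coefficient matrix A = [[36, 20], [-52, -28]].
Characteristic polynomial det(A - λI) = λ^2 - 8λ + 32 = 0.
Eigenvalues λ = 4 ± 4i (complex conjugate pair).
For λ=4+4i: an eigenvector is (-1,2) - i(2,-3) = (-1 - 2i, 2 + 3i).
A real fundamental pair from Re and Im of e^((4+4i)t)v: X_1 = e^(4t)(cos(4t)·(-1,2) + sin(4t)·(2,-3)), X_2 = e^(4t)(sin(4t)·(-1,2) - cos(4t)·(2,-3)).
General solution: C_1X_1 + C_2X_2.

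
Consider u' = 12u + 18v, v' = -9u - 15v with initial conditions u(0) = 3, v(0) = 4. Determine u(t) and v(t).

Coefficient matrix A = [[12, 18], [-9, -15]].
Characteristic polynomial det(A - λI) = λ^2 + 3λ - 18 = 0.
Eigenvalues λ = -6, 3.
For λ=-6: (A-λI) row 1 is [18, 18], so an eigenvector is (-1, 1).
For λ=3: (A-λI) row 1 is [9, 18], so an eigenvector is (2, -1).
General solution: C_1e^(-6t)(-1,1) + C_2e^(3t)(2,-1).
Applying u(0)=3, v(0)=4 gives C_1=11, C_2=7.

u(t) = 14e^(3t) - 11e^(-6t), v(t) = -7e^(3t) + 11e^(-6t)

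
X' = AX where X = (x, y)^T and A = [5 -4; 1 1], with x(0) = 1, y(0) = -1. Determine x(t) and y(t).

Coefficient matrix A = [[5, -4], [1, 1]].
Characteristic polynomial det(A - λI) = λ^2 - 6λ + 9 = 0.
Single eigenvalue λ = 3 with algebraic multiplicity 2.
Eigenvector v = (-2,-1); generalized eigenvector w with (A-λI)w=v is (-3,-1).
General solution: e^(3t)[C_1·v + C_2·(t·v + w)].
Applying x(0)=1, y(0)=-1 gives C_1=4, C_2=-3.

x(t) = 6te^(3t) + e^(3t), y(t) = 3te^(3t) - e^(3t)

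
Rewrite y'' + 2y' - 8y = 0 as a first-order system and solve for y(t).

Let x_1 = y, x_2 = y'. Then x_1' = x_2 and x_2' = 8x_1 - 2x_2.
A = [[0,1],[8,-2]]; det(A-λI) = λ^2 + 2λ - 8.
Eigenvalues λ = -4, 2 with eigenvectors (1,-4), (1,2).

y(t) = C_1e^(-4t) + C_2e^(2t)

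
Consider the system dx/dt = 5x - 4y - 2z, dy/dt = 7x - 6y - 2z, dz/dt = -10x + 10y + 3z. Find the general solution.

x(t) = c_1e^(t) - c_3e^(3t), y(t) = c_1e^(t) + c_2e^(-2t) - c_3e^(3t), z(t) = -2c_2e^(-2t) + c_3e^(3t)

Coefficient matrix A = [[5, -4, -2], [7, -6, -2], [-10, 10, 3]].
det(A - λI) = 0 gives eigenvalues λ = 1, -2, 3.
For λ=1: eigenvector (1,1,0).
For λ=-2: eigenvector (0,1,-2).
For λ=3: eigenvector (-1,-1,1).
General solution: c_1e^(t)(1,1,0) + c_2e^(-2t)(0,1,-2) + c_3e^(3t)(-1,-1,1).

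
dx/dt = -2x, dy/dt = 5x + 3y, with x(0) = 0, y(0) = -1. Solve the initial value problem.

x(t) = 0, y(t) = -e^(3t)

Coefficient matrix A = [[-2, 0], [5, 3]].
Characteristic polynomial det(A - λI) = λ^2 - λ - 6 = 0.
Eigenvalues λ = -2, 3.
For λ=-2: (A-λI) row 2 is [5, 5], so an eigenvector is (1, -1).
For λ=3: (A-λI) row 1 is [-5, 0], so an eigenvector is (0, -1).
General solution: C_1e^(-2t)(1,-1) + C_2e^(3t)(0,-1).
Applying x(0)=0, y(0)=-1 gives C_1=0, C_2=1.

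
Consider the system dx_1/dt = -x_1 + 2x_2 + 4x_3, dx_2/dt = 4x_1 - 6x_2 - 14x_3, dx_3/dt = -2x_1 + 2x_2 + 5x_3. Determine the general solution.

x_1(t) = K_1e^(-t) - 2K_2e^(-2t), x_2(t) = -2K_1e^(-t) + 5K_2e^(-2t) - 2K_3e^(t), x_3(t) = K_1e^(-t) - 2K_2e^(-2t) + K_3e^(t)

Coefficient matrix A = [[-1, 2, 4], [4, -6, -14], [-2, 2, 5]].
det(A - λI) = 0 gives eigenvalues λ = -1, -2, 1.
For λ=-1: eigenvector (1,-2,1).
For λ=-2: eigenvector (-2,5,-2).
For λ=1: eigenvector (0,-2,1).
General solution: K_1e^(-t)(1,-2,1) + K_2e^(-2t)(-2,5,-2) + K_3e^(t)(0,-2,1).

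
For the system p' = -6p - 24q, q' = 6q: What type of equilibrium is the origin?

A = [[-6,-24],[0,6]]; det(A-λI) = λ^2 - 36.
λ = -6, 6: opposite signs.

saddle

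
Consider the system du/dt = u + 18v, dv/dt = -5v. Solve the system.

Coefficient matrix A = [[1, 18], [0, -5]].
Characteristic polynomial det(A - λI) = λ^2 + 4λ - 5 = 0.
Eigenvalues λ = -5, 1.
For λ=-5: (A-λI) row 1 is [6, 18], so an eigenvector is (-3, 1).
For λ=1: (A-λI) row 1 is [0, 18], so an eigenvector is (1, 0).
General solution: K_1e^(-5t)(-3,1) + K_2e^(t)(1,0).

u(t) = -3K_1e^(-5t) + K_2e^(t), v(t) = K_1e^(-5t)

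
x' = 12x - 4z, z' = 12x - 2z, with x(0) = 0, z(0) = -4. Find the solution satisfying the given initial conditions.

x(t) = 8e^(6t) - 8e^(4t), z(t) = 12e^(6t) - 16e^(4t)

Coefficient matrix A = [[12, -4], [12, -2]].
Characteristic polynomial det(A - λI) = λ^2 - 10λ + 24 = 0.
Eigenvalues λ = 4, 6.
For λ=4: (A-λI) row 1 is [8, -4], so an eigenvector is (1, 2).
For λ=6: (A-λI) row 1 is [6, -4], so an eigenvector is (2, 3).
General solution: C_1e^(4t)(1,2) + C_2e^(6t)(2,3).
Applying x(0)=0, z(0)=-4 gives C_1=-8, C_2=4.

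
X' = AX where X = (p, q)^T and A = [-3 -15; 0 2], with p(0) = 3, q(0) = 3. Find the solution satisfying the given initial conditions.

p(t) = -9e^(2t) + 12e^(-3t), q(t) = 3e^(2t)

Coefficient matrix A = [[-3, -15], [0, 2]].
Characteristic polynomial det(A - λI) = λ^2 + λ - 6 = 0.
Eigenvalues λ = -3, 2.
For λ=-3: (A-λI) row 1 is [0, -15], so an eigenvector is (1, 0).
For λ=2: (A-λI) row 1 is [-5, -15], so an eigenvector is (-3, 1).
General solution: C_1e^(-3t)(1,0) + C_2e^(2t)(-3,1).
Applying p(0)=3, q(0)=3 gives C_1=12, C_2=3.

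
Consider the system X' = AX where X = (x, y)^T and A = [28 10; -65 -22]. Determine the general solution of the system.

Coefficient matrix A = [[28, 10], [-65, -22]].
Characteristic polynomial det(A - λI) = λ^2 - 6λ + 34 = 0.
Eigenvalues λ = 3 ± 5i (complex conjugate pair).
For λ=3+5i: an eigenvector is (-1,2) - i(-1,3) = (-1 + i, 2 - 3i).
A real fundamental pair from Re and Im of e^((3+5i)t)v: X_1 = e^(3t)(cos(5t)·(-1,2) + sin(5t)·(-1,3)), X_2 = e^(3t)(sin(5t)·(-1,2) - cos(5t)·(-1,3)).
General solution: K_1X_1 + K_2X_2.

x(t) = -K_1e^(3t)sin(5t) - K_1e^(3t)cos(5t) - K_2e^(3t)sin(5t) + K_2e^(3t)cos(5t), y(t) = 3K_1e^(3t)sin(5t) + 2K_1e^(3t)cos(5t) + 2K_2e^(3t)sin(5t) - 3K_2e^(3t)cos(5t)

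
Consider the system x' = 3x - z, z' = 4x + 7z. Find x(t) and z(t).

x(t) = -c_1e^(5t) - c_2te^(5t) - c_2e^(5t), z(t) = 2c_1e^(5t) + 2c_2te^(5t) + 3c_2e^(5t)

Coefficient matrix A = [[3, -1], [4, 7]].
Characteristic polynomial det(A - λI) = λ^2 - 10λ + 25 = 0.
Single eigenvalue λ = 5 with algebraic multiplicity 2.
Eigenvector v = (-1,2); generalized eigenvector w with (A-λI)w=v is (-1,3).
General solution: e^(5t)[c_1·v + c_2·(t·v + w)].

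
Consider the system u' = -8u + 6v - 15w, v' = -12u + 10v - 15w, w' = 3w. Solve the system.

u(t) = C_1e^(-2t) - C_2e^(4t) - 3C_3e^(3t), v(t) = C_1e^(-2t) - 2C_2e^(4t) - 3C_3e^(3t), w(t) = C_3e^(3t)

Coefficient matrix A = [[-8, 6, -15], [-12, 10, -15], [0, 0, 3]].
det(A - λI) = 0 gives eigenvalues λ = -2, 4, 3.
For λ=-2: eigenvector (1,1,0).
For λ=4: eigenvector (-1,-2,0).
For λ=3: eigenvector (-3,-3,1).
General solution: C_1e^(-2t)(1,1,0) + C_2e^(4t)(-1,-2,0) + C_3e^(3t)(-3,-3,1).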